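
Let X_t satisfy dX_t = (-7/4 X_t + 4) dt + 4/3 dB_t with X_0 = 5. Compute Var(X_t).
Var(X_t) = 32/63 - 32*exp(-7*t/2)/63

The variance V(t) = Var(X_t) satisfies V'(t) = 2 a V(t) + c^2 with V(0) = 0 (drift coefficient is linear in X, diffusion is constant). With a = -7/4, c = 4/3, the solution is
  V(t) = (c^2 / (2 a)) * (exp(2 a t) - 1)
       = ((4/3)^2 / (2*(-7/4))) * (exp((-7/2) t) - 1)
       = 32/63 - 32*exp(-7*t/2)/63.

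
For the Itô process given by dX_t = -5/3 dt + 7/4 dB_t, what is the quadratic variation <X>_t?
<X>_t = 49*t/16

For an Itô process dX_t = a(t) dt + b(t) dB_t, the quadratic variation is <X>_t = int_0^t b(s)^2 ds (the drift term does not contribute). Here b(s) = 7/4, so
  b(s)^2 = 49/16.
Integrating from 0 to t:
  <X>_t = int_0^t (49/16) ds = 49*t/16.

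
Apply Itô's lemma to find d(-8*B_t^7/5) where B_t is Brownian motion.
d(-8*B_t^7/5) = (-168*B_t^5/5) dt + (-56*B_t^6/5) dB_t

Itô's formula for f(B_t) gives d f(B_t) = f'(B_t) dB_t + (1/2) f''(B_t) dt. Compute derivatives of f(x) = -8*x^7/5:
  f'(x)  = -56*x^6/5
  f''(x) = -336*x^5/5
Substitute x = B_t and multiply the f'' term by 1/2:
  drift     = (1/2) * (-336*x^5/5) evaluated at B_t = -168*B_t^5/5
  diffusion = (-56*x^6/5) evaluated at B_t = -56*B_t^6/5
Therefore d(-8*B_t^7/5) = (-168*B_t^5/5) dt + (-56*B_t^6/5) dB_t.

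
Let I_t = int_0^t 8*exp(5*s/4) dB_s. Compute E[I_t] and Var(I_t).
E[I_t] = 0; Var(I_t) = 128*exp(5*t/2)/5 - 128/5

The Itô integral of a deterministic integrand f(s) has mean 0 because each increment f(s) * (B_{s+ds} - B_s) has mean 0. By the Itô isometry:
  Var( int_0^t f(s) dB_s ) = E[ (int_0^t f(s) dB_s)^2 ] = int_0^t f(s)^2 ds.
Here f(s) = 8*exp(5*s/4), so f(s)^2 = 64*exp(5*s/2). Integrate:
  int_0^t (64*exp(5*s/2)) ds = 128*exp(5*t/2)/5 - 128/5.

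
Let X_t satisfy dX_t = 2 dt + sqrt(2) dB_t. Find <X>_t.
<X>_t = 2*t

For an Itô process dX_t = a(t) dt + b(t) dB_t, the quadratic variation is <X>_t = int_0^t b(s)^2 ds (the drift term does not contribute). Here b(s) = sqrt(2), so
  b(s)^2 = 2.
Integrating from 0 to t:
  <X>_t = int_0^t (2) ds = 2*t.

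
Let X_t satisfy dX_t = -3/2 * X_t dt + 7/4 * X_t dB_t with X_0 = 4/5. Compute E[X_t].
E[X_t] = 4*exp(-3*t/2)/5

For GBM dX = mu X dt + sigma X dB with X_0 = x_0, apply Itô to Y = log X: dY = (mu - sigma^2/2) dt + sigma dB, so Y_t = log(x_0) + (mu - sigma^2/2) t + sigma B_t and hence X_t = x_0 * exp((mu - sigma^2/2) t + sigma B_t).
With mu = -3/2, sigma = 7/4, x_0 = 4/5, this gives:
  X_t = 4/5 * exp((-97/32) * t + (7/4) * B_t).
Since sigma*B_t ~ Normal(0, sigma^2 t), E[exp(sigma*B_t)] = exp(sigma^2 t / 2); so E[X_t] = x_0 * exp((mu - sigma^2/2) t) * exp(sigma^2 t / 2) = x_0 * exp(mu t) = 4*exp(-3*t/2)/5.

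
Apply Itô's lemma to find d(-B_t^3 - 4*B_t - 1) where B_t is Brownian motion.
d(-B_t^3 - 4*B_t - 1) = (-3*B_t) dt + (-3*B_t^2 - 4) dB_t

Itô's formula for f(B_t) gives d f(B_t) = f'(B_t) dB_t + (1/2) f''(B_t) dt. Compute derivatives of f(x) = -x^3 - 4*x - 1:
  f'(x)  = -3*x^2 - 4
  f''(x) = -6*x
Substitute x = B_t and multiply the f'' term by 1/2:
  drift     = (1/2) * (-6*x) evaluated at B_t = -3*B_t
  diffusion = (-3*x^2 - 4) evaluated at B_t = -3*B_t^2 - 4
Therefore d(-B_t^3 - 4*B_t - 1) = (-3*B_t) dt + (-3*B_t^2 - 4) dB_t.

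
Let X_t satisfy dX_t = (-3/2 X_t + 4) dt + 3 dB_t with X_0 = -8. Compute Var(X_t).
Var(X_t) = 3 - 3*exp(-3*t)

The variance V(t) = Var(X_t) satisfies V'(t) = 2 a V(t) + c^2 with V(0) = 0 (drift coefficient is linear in X, diffusion is constant). With a = -3/2, c = 3, the solution is
  V(t) = (c^2 / (2 a)) * (exp(2 a t) - 1)
       = (3^2 / (2*(-3/2))) * (exp((-3) t) - 1)
       = 3 - 3*exp(-3*t).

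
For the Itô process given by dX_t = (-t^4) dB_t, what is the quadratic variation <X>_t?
<X>_t = t^9/9

For an Itô process dX_t = a(t) dt + b(t) dB_t, the quadratic variation is <X>_t = int_0^t b(s)^2 ds (the drift term does not contribute). Here b(s) = -s^4, so
  b(s)^2 = s^8.
Integrating from 0 to t:
  <X>_t = int_0^t (s^8) ds = t^9/9.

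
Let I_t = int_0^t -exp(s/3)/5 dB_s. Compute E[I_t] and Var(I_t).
E[I_t] = 0; Var(I_t) = 3*exp(2*t/3)/50 - 3/50

The Itô integral of a deterministic integrand f(s) has mean 0 because each increment f(s) * (B_{s+ds} - B_s) has mean 0. By the Itô isometry:
  Var( int_0^t f(s) dB_s ) = E[ (int_0^t f(s) dB_s)^2 ] = int_0^t f(s)^2 ds.
Here f(s) = -exp(s/3)/5, so f(s)^2 = exp(2*s/3)/25. Integrate:
  int_0^t (exp(2*s/3)/25) ds = 3*exp(2*t/3)/50 - 3/50.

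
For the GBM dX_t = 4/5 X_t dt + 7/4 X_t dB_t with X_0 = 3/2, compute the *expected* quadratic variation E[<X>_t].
E[<X>_t] = 2205*exp(373*t/80)/1492 - 2205/1492

<X>_t = int_0^t ((7/4) * X_s)^2 ds. Taking expectation inside the integral: E[<X>_t] = (7/4)^2 * int_0^t E[X_s^2] ds. For GBM, E[X_s^2] = x_0^2 * exp((2 mu + sigma^2) s). Integrating:
  E[<X>_t] = (7/4)^2 * (3/2)^2 * (exp((2*(4/5) + (7/4)^2) t) - 1) / (2*(4/5) + (7/4)^2)
           = (7/4)^2 * (3/2)^2 * (exp((373/80) t) - 1) / (373/80) = 2205*exp(373*t/80)/1492 - 2205/1492.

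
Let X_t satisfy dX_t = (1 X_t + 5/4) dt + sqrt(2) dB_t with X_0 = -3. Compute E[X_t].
E[X_t] = -7*exp(t)/4 - 5/4

Taking expectations and using E[dB_t] = 0, the mean m(t) = E[X_t] satisfies the ODE m'(t) = a m(t) + b with m(0) = x_0. With a = 1, b = 5/4, x_0 = -3, the solution is
  m(t) = x_0 * exp(a t) + (b/a) * (exp(a t) - 1)
       = (-3) * exp(1 t) + ((5/4)/1) * (exp(1 t) - 1)
       = -7*exp(t)/4 - 5/4.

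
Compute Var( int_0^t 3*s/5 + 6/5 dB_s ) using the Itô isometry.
Var = 3*t*(t^2 + 6*t + 12)/25

The Itô integral of a deterministic integrand f(s) has mean 0 because each increment f(s) * (B_{s+ds} - B_s) has mean 0. By the Itô isometry:
  Var( int_0^t f(s) dB_s ) = E[ (int_0^t f(s) dB_s)^2 ] = int_0^t f(s)^2 ds.
Here f(s) = 3*s/5 + 6/5, so f(s)^2 = 9*(s + 2)^2/25. Integrate:
  int_0^t (9*(s + 2)^2/25) ds = 3*t*(t^2 + 6*t + 12)/25.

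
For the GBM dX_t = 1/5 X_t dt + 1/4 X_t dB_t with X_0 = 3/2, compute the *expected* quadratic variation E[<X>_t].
E[<X>_t] = 45*exp(37*t/80)/148 - 45/148

<X>_t = int_0^t ((1/4) * X_s)^2 ds. Taking expectation inside the integral: E[<X>_t] = (1/4)^2 * int_0^t E[X_s^2] ds. For GBM, E[X_s^2] = x_0^2 * exp((2 mu + sigma^2) s). Integrating:
  E[<X>_t] = (1/4)^2 * (3/2)^2 * (exp((2*(1/5) + (1/4)^2) t) - 1) / (2*(1/5) + (1/4)^2)
           = (1/4)^2 * (3/2)^2 * (exp((37/80) t) - 1) / (37/80) = 45*exp(37*t/80)/148 - 45/148.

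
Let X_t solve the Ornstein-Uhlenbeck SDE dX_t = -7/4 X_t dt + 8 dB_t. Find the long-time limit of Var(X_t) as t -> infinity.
lim Var(X_t) = 128/7

The OU SDE dX = -theta X dt + sigma dB admits the integrating factor exp(theta t): d(exp(theta t) X_t) = sigma exp(theta t) dB_t. Integrating from 0 to t gives X_t = x_0 * exp(-theta t) + sigma * int_0^t exp(-theta (t-s)) dB_s for any initial x_0. The Itô integral has variance (by the Itô isometry) sigma^2 * int_0^t exp(-2 theta (t - s)) ds = sigma^2 * (1 - exp(-2 theta t)) / (2 theta), independent of x_0.
With theta = 7/4, sigma = 8:
  Var(X_t) = (8)^2 * (1 - exp(-2*7/4 t)) / (2 * 7/4) = 128/7 - 128*exp(-7*t/2)/7.
As t -> infinity, exp(-2*7/4 t) -> 0, so the stationary variance is sigma^2 / (2 theta) = 128/7.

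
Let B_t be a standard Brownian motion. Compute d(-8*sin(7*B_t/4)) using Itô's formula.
d(-8*sin(7*B_t/4)) = (49*sin(7*B_t/4)/4) dt + (-14*cos(7*B_t/4)) dB_t

Itô's formula for f(B_t) gives d f(B_t) = f'(B_t) dB_t + (1/2) f''(B_t) dt. Compute derivatives of f(x) = -8*sin(7*x/4):
  f'(x)  = -14*cos(7*x/4)
  f''(x) = 49*sin(7*x/4)/2
Substitute x = B_t and multiply the f'' term by 1/2:
  drift     = (1/2) * (49*sin(7*x/4)/2) evaluated at B_t = 49*sin(7*B_t/4)/4
  diffusion = (-14*cos(7*x/4)) evaluated at B_t = -14*cos(7*B_t/4)
Therefore d(-8*sin(7*B_t/4)) = (49*sin(7*B_t/4)/4) dt + (-14*cos(7*B_t/4)) dB_t.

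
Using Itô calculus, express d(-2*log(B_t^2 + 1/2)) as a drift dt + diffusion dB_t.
d(-2*log(B_t^2 + 1/2)) = (4*(2*B_t^2 - 1)/(2*B_t^2 + 1)^2) dt + (-8*B_t/(2*B_t^2 + 1)) dB_t

Itô's formula for f(B_t) gives d f(B_t) = f'(B_t) dB_t + (1/2) f''(B_t) dt. Compute derivatives of f(x) = -2*log(x^2 + 1/2):
  f'(x)  = -8*x/(2*x^2 + 1)
  f''(x) = 8*(2*x^2 - 1)/(2*x^2 + 1)^2
Substitute x = B_t and multiply the f'' term by 1/2:
  drift     = (1/2) * (8*(2*x^2 - 1)/(2*x^2 + 1)^2) evaluated at B_t = 4*(2*B_t^2 - 1)/(2*B_t^2 + 1)^2
  diffusion = (-8*x/(2*x^2 + 1)) evaluated at B_t = -8*B_t/(2*B_t^2 + 1)
Therefore d(-2*log(B_t^2 + 1/2)) = (4*(2*B_t^2 - 1)/(2*B_t^2 + 1)^2) dt + (-8*B_t/(2*B_t^2 + 1)) dB_t.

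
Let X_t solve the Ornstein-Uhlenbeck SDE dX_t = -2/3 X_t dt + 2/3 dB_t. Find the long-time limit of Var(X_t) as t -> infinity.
lim Var(X_t) = 1/3

The OU SDE dX = -theta X dt + sigma dB admits the integrating factor exp(theta t): d(exp(theta t) X_t) = sigma exp(theta t) dB_t. Integrating from 0 to t gives X_t = x_0 * exp(-theta t) + sigma * int_0^t exp(-theta (t-s)) dB_s for any initial x_0. The Itô integral has variance (by the Itô isometry) sigma^2 * int_0^t exp(-2 theta (t - s)) ds = sigma^2 * (1 - exp(-2 theta t)) / (2 theta), independent of x_0.
With theta = 2/3, sigma = 2/3:
  Var(X_t) = (2/3)^2 * (1 - exp(-2*2/3 t)) / (2 * 2/3) = 1/3 - exp(-4*t/3)/3.
As t -> infinity, exp(-2*2/3 t) -> 0, so the stationary variance is sigma^2 / (2 theta) = 1/3.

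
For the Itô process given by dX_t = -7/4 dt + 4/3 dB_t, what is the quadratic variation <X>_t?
<X>_t = 16*t/9

For an Itô process dX_t = a(t) dt + b(t) dB_t, the quadratic variation is <X>_t = int_0^t b(s)^2 ds (the drift term does not contribute). Here b(s) = 4/3, so
  b(s)^2 = 16/9.
Integrating from 0 to t:
  <X>_t = int_0^t (16/9) ds = 16*t/9.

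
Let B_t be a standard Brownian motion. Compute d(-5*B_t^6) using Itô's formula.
d(-5*B_t^6) = (-75*B_t^4) dt + (-30*B_t^5) dB_t

Itô's formula for f(B_t) gives d f(B_t) = f'(B_t) dB_t + (1/2) f''(B_t) dt. Compute derivatives of f(x) = -5*x^6:
  f'(x)  = -30*x^5
  f''(x) = -150*x^4
Substitute x = B_t and multiply the f'' term by 1/2:
  drift     = (1/2) * (-150*x^4) evaluated at B_t = -75*B_t^4
  diffusion = (-30*x^5) evaluated at B_t = -30*B_t^5
Therefore d(-5*B_t^6) = (-75*B_t^4) dt + (-30*B_t^5) dB_t.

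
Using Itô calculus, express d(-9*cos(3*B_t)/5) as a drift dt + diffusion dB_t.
d(-9*cos(3*B_t)/5) = (81*cos(3*B_t)/10) dt + (27*sin(3*B_t)/5) dB_t

Itô's formula for f(B_t) gives d f(B_t) = f'(B_t) dB_t + (1/2) f''(B_t) dt. Compute derivatives of f(x) = -9*cos(3*x)/5:
  f'(x)  = 27*sin(3*x)/5
  f''(x) = 81*cos(3*x)/5
Substitute x = B_t and multiply the f'' term by 1/2:
  drift     = (1/2) * (81*cos(3*x)/5) evaluated at B_t = 81*cos(3*B_t)/10
  diffusion = (27*sin(3*x)/5) evaluated at B_t = 27*sin(3*B_t)/5
Therefore d(-9*cos(3*B_t)/5) = (81*cos(3*B_t)/10) dt + (27*sin(3*B_t)/5) dB_t.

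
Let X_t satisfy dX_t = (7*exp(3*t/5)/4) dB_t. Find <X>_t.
<X>_t = 245*exp(6*t/5)/96 - 245/96

For an Itô process dX_t = a(t) dt + b(t) dB_t, the quadratic variation is <X>_t = int_0^t b(s)^2 ds (the drift term does not contribute). Here b(s) = 7*exp(3*s/5)/4, so
  b(s)^2 = 49*exp(6*s/5)/16.
Integrating from 0 to t:
  <X>_t = int_0^t (49*exp(6*s/5)/16) ds = 245*exp(6*t/5)/96 - 245/96.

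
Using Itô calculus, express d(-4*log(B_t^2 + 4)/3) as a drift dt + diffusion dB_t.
d(-4*log(B_t^2 + 4)/3) = (4*(B_t^2 - 4)/(3*(B_t^2 + 4)^2)) dt + (-8*B_t/(3*B_t^2 + 12)) dB_t

Itô's formula for f(B_t) gives d f(B_t) = f'(B_t) dB_t + (1/2) f''(B_t) dt. Compute derivatives of f(x) = -4*log(x^2 + 4)/3:
  f'(x)  = -8*x/(3*x^2 + 12)
  f''(x) = 8*(x^2 - 4)/(3*(x^2 + 4)^2)
Substitute x = B_t and multiply the f'' term by 1/2:
  drift     = (1/2) * (8*(x^2 - 4)/(3*(x^2 + 4)^2)) evaluated at B_t = 4*(B_t^2 - 4)/(3*(B_t^2 + 4)^2)
  diffusion = (-8*x/(3*x^2 + 12)) evaluated at B_t = -8*B_t/(3*B_t^2 + 12)
Therefore d(-4*log(B_t^2 + 4)/3) = (4*(B_t^2 - 4)/(3*(B_t^2 + 4)^2)) dt + (-8*B_t/(3*B_t^2 + 12)) dB_t.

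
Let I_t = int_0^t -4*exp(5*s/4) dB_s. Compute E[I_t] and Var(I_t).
E[I_t] = 0; Var(I_t) = 32*exp(5*t/2)/5 - 32/5

The Itô integral of a deterministic integrand f(s) has mean 0 because each increment f(s) * (B_{s+ds} - B_s) has mean 0. By the Itô isometry:
  Var( int_0^t f(s) dB_s ) = E[ (int_0^t f(s) dB_s)^2 ] = int_0^t f(s)^2 ds.
Here f(s) = -4*exp(5*s/4), so f(s)^2 = 16*exp(5*s/2). Integrate:
  int_0^t (16*exp(5*s/2)) ds = 32*exp(5*t/2)/5 - 32/5.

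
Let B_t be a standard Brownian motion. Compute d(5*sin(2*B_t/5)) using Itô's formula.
d(5*sin(2*B_t/5)) = (-2*sin(2*B_t/5)/5) dt + (2*cos(2*B_t/5)) dB_t

Itô's formula for f(B_t) gives d f(B_t) = f'(B_t) dB_t + (1/2) f''(B_t) dt. Compute derivatives of f(x) = 5*sin(2*x/5):
  f'(x)  = 2*cos(2*x/5)
  f''(x) = -4*sin(2*x/5)/5
Substitute x = B_t and multiply the f'' term by 1/2:
  drift     = (1/2) * (-4*sin(2*x/5)/5) evaluated at B_t = -2*sin(2*B_t/5)/5
  diffusion = (2*cos(2*x/5)) evaluated at B_t = 2*cos(2*B_t/5)
Therefore d(5*sin(2*B_t/5)) = (-2*sin(2*B_t/5)/5) dt + (2*cos(2*B_t/5)) dB_t.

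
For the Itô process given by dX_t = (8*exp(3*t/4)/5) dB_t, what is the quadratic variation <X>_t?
<X>_t = 128*exp(3*t/2)/75 - 128/75

For an Itô process dX_t = a(t) dt + b(t) dB_t, the quadratic variation is <X>_t = int_0^t b(s)^2 ds (the drift term does not contribute). Here b(s) = 8*exp(3*s/4)/5, so
  b(s)^2 = 64*exp(3*s/2)/25.
Integrating from 0 to t:
  <X>_t = int_0^t (64*exp(3*s/2)/25) ds = 128*exp(3*t/2)/75 - 128/75.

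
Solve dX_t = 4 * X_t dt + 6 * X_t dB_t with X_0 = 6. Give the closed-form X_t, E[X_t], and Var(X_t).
X_t = 6 * exp((-14) t + (6) B_t); E[X_t] = 6*exp(4*t); Var(X_t) = 36*(exp(36*t) - 1)*exp(8*t)

For GBM dX = mu X dt + sigma X dB with X_0 = x_0, apply Itô to Y = log X: dY = (mu - sigma^2/2) dt + sigma dB, so Y_t = log(x_0) + (mu - sigma^2/2) t + sigma B_t and hence X_t = x_0 * exp((mu - sigma^2/2) t + sigma B_t).
With mu = 4, sigma = 6, x_0 = 6, this gives:
  X_t = 6 * exp((-14) * t + (6) * B_t).
Since sigma*B_t ~ Normal(0, sigma^2 t), E[exp(sigma*B_t)] = exp(sigma^2 t / 2); so E[X_t] = x_0 * exp((mu - sigma^2/2) t) * exp(sigma^2 t / 2) = x_0 * exp(mu t) = 6*exp(4*t).
Var(X_t) = E[X_t^2] - (E[X_t])^2 = x_0^2 * exp(2 mu t) * (exp(sigma^2 t) - 1) = 36*(exp(36*t) - 1)*exp(8*t).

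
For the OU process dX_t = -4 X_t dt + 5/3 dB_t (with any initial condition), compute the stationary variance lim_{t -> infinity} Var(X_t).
lim Var(X_t) = 25/72

The OU SDE dX = -theta X dt + sigma dB admits the integrating factor exp(theta t): d(exp(theta t) X_t) = sigma exp(theta t) dB_t. Integrating from 0 to t gives X_t = x_0 * exp(-theta t) + sigma * int_0^t exp(-theta (t-s)) dB_s for any initial x_0. The Itô integral has variance (by the Itô isometry) sigma^2 * int_0^t exp(-2 theta (t - s)) ds = sigma^2 * (1 - exp(-2 theta t)) / (2 theta), independent of x_0.
With theta = 4, sigma = 5/3:
  Var(X_t) = (5/3)^2 * (1 - exp(-2*4 t)) / (2 * 4) = 25/72 - 25*exp(-8*t)/72.
As t -> infinity, exp(-2*4 t) -> 0, so the stationary variance is sigma^2 / (2 theta) = 25/72.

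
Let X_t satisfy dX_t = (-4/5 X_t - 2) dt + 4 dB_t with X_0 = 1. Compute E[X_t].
E[X_t] = -5/2 + 7*exp(-4*t/5)/2

Taking expectations and using E[dB_t] = 0, the mean m(t) = E[X_t] satisfies the ODE m'(t) = a m(t) + b with m(0) = x_0. With a = -4/5, b = -2, x_0 = 1, the solution is
  m(t) = x_0 * exp(a t) + (b/a) * (exp(a t) - 1)
       = 1 * exp((-4/5) t) + ((-2)/(-4/5)) * (exp((-4/5) t) - 1)
       = -5/2 + 7*exp(-4*t/5)/2.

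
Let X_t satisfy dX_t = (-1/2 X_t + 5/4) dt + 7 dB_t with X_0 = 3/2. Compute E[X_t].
E[X_t] = 5/2 - exp(-t/2)

Taking expectations and using E[dB_t] = 0, the mean m(t) = E[X_t] satisfies the ODE m'(t) = a m(t) + b with m(0) = x_0. With a = -1/2, b = 5/4, x_0 = 3/2, the solution is
  m(t) = x_0 * exp(a t) + (b/a) * (exp(a t) - 1)
       = (3/2) * exp((-1/2) t) + ((5/4)/(-1/2)) * (exp((-1/2) t) - 1)
       = 5/2 - exp(-t/2).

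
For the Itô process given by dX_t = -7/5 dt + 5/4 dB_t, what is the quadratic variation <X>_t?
<X>_t = 25*t/16

For an Itô process dX_t = a(t) dt + b(t) dB_t, the quadratic variation is <X>_t = int_0^t b(s)^2 ds (the drift term does not contribute). Here b(s) = 5/4, so
  b(s)^2 = 25/16.
Integrating from 0 to t:
  <X>_t = int_0^t (25/16) ds = 25*t/16.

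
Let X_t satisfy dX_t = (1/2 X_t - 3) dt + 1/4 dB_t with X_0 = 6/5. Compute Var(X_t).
Var(X_t) = exp(t)/16 - 1/16

The variance V(t) = Var(X_t) satisfies V'(t) = 2 a V(t) + c^2 with V(0) = 0 (drift coefficient is linear in X, diffusion is constant). With a = 1/2, c = 1/4, the solution is
  V(t) = (c^2 / (2 a)) * (exp(2 a t) - 1)
       = ((1/4)^2 / (2*(1/2))) * (exp(1 t) - 1)
       = exp(t)/16 - 1/16.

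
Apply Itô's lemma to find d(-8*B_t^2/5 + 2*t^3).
d(-8*B_t^2/5 + 2*t^3) = (6*t^2 - 8/5) dt + (-16*B_t/5) dB_t

Itô's formula for f(t, x): d f(t, B_t) = (f_t + (1/2) f_xx) dt + f_x dB_t. Compute partials of f(t, x) = 2*t^3 - 8*x^2/5:
  f_t(t,x)  = 6*t^2
  f_x(t,x)  = -16*x/5
  f_xx(t,x) = -16/5
Assemble drift = f_t + (1/2) f_xx = 6*t^2 - 8/5 and diffusion = f_x = -16*x/5. Substituting x = B_t:
  d(-8*B_t^2/5 + 2*t^3) = (6*t^2 - 8/5) dt + (-16*B_t/5) dB_t.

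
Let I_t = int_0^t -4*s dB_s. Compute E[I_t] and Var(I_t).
E[I_t] = 0; Var(I_t) = 16*t^3/3

The Itô integral of a deterministic integrand f(s) has mean 0 because each increment f(s) * (B_{s+ds} - B_s) has mean 0. By the Itô isometry:
  Var( int_0^t f(s) dB_s ) = E[ (int_0^t f(s) dB_s)^2 ] = int_0^t f(s)^2 ds.
Here f(s) = -4*s, so f(s)^2 = 16*s^2. Integrate:
  int_0^t (16*s^2) ds = 16*t^3/3.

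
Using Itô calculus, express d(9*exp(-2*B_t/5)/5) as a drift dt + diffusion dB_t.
d(9*exp(-2*B_t/5)/5) = (18*exp(-2*B_t/5)/125) dt + (-18*exp(-2*B_t/5)/25) dB_t

Itô's formula for f(B_t) gives d f(B_t) = f'(B_t) dB_t + (1/2) f''(B_t) dt. Compute derivatives of f(x) = 9*exp(-2*x/5)/5:
  f'(x)  = -18*exp(-2*x/5)/25
  f''(x) = 36*exp(-2*x/5)/125
Substitute x = B_t and multiply the f'' term by 1/2:
  drift     = (1/2) * (36*exp(-2*x/5)/125) evaluated at B_t = 18*exp(-2*B_t/5)/125
  diffusion = (-18*exp(-2*x/5)/25) evaluated at B_t = -18*exp(-2*B_t/5)/25
Therefore d(9*exp(-2*B_t/5)/5) = (18*exp(-2*B_t/5)/125) dt + (-18*exp(-2*B_t/5)/25) dB_t.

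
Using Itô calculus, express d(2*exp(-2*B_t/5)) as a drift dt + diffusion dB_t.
d(2*exp(-2*B_t/5)) = (4*exp(-2*B_t/5)/25) dt + (-4*exp(-2*B_t/5)/5) dB_t

Itô's formula for f(B_t) gives d f(B_t) = f'(B_t) dB_t + (1/2) f''(B_t) dt. Compute derivatives of f(x) = 2*exp(-2*x/5):
  f'(x)  = -4*exp(-2*x/5)/5
  f''(x) = 8*exp(-2*x/5)/25
Substitute x = B_t and multiply the f'' term by 1/2:
  drift     = (1/2) * (8*exp(-2*x/5)/25) evaluated at B_t = 4*exp(-2*B_t/5)/25
  diffusion = (-4*exp(-2*x/5)/5) evaluated at B_t = -4*exp(-2*B_t/5)/5
Therefore d(2*exp(-2*B_t/5)) = (4*exp(-2*B_t/5)/25) dt + (-4*exp(-2*B_t/5)/5) dB_t.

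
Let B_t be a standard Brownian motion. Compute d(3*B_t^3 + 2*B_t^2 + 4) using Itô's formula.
d(3*B_t^3 + 2*B_t^2 + 4) = (9*B_t + 2) dt + (B_t*(9*B_t + 4)) dB_t

Itô's formula for f(B_t) gives d f(B_t) = f'(B_t) dB_t + (1/2) f''(B_t) dt. Compute derivatives of f(x) = 3*x^3 + 2*x^2 + 4:
  f'(x)  = x*(9*x + 4)
  f''(x) = 18*x + 4
Substitute x = B_t and multiply the f'' term by 1/2:
  drift     = (1/2) * (18*x + 4) evaluated at B_t = 9*B_t + 2
  diffusion = (x*(9*x + 4)) evaluated at B_t = B_t*(9*B_t + 4)
Therefore d(3*B_t^3 + 2*B_t^2 + 4) = (9*B_t + 2) dt + (B_t*(9*B_t + 4)) dB_t.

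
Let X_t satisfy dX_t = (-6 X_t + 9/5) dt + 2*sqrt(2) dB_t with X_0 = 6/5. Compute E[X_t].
E[X_t] = 3/10 + 9*exp(-6*t)/10

Taking expectations and using E[dB_t] = 0, the mean m(t) = E[X_t] satisfies the ODE m'(t) = a m(t) + b with m(0) = x_0. With a = -6, b = 9/5, x_0 = 6/5, the solution is
  m(t) = x_0 * exp(a t) + (b/a) * (exp(a t) - 1)
       = (6/5) * exp((-6) t) + ((9/5)/(-6)) * (exp((-6) t) - 1)
       = 3/10 + 9*exp(-6*t)/10.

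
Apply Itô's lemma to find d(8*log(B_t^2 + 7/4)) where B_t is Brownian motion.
d(8*log(B_t^2 + 7/4)) = (32*(7 - 4*B_t^2)/(4*B_t^2 + 7)^2) dt + (64*B_t/(4*B_t^2 + 7)) dB_t

Itô's formula for f(B_t) gives d f(B_t) = f'(B_t) dB_t + (1/2) f''(B_t) dt. Compute derivatives of f(x) = 8*log(x^2 + 7/4):
  f'(x)  = 64*x/(4*x^2 + 7)
  f''(x) = 64*(7 - 4*x^2)/(4*x^2 + 7)^2
Substitute x = B_t and multiply the f'' term by 1/2:
  drift     = (1/2) * (64*(7 - 4*x^2)/(4*x^2 + 7)^2) evaluated at B_t = 32*(7 - 4*B_t^2)/(4*B_t^2 + 7)^2
  diffusion = (64*x/(4*x^2 + 7)) evaluated at B_t = 64*B_t/(4*B_t^2 + 7)
Therefore d(8*log(B_t^2 + 7/4)) = (32*(7 - 4*B_t^2)/(4*B_t^2 + 7)^2) dt + (64*B_t/(4*B_t^2 + 7)) dB_t.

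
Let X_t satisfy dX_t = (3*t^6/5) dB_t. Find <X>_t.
<X>_t = 9*t^13/325

For an Itô process dX_t = a(t) dt + b(t) dB_t, the quadratic variation is <X>_t = int_0^t b(s)^2 ds (the drift term does not contribute). Here b(s) = 3*s^6/5, so
  b(s)^2 = 9*s^12/25.
Integrating from 0 to t:
  <X>_t = int_0^t (9*s^12/25) ds = 9*t^13/325.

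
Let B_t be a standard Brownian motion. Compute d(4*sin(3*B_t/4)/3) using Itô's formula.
d(4*sin(3*B_t/4)/3) = (-3*sin(3*B_t/4)/8) dt + (cos(3*B_t/4)) dB_t

Itô's formula for f(B_t) gives d f(B_t) = f'(B_t) dB_t + (1/2) f''(B_t) dt. Compute derivatives of f(x) = 4*sin(3*x/4)/3:
  f'(x)  = cos(3*x/4)
  f''(x) = -3*sin(3*x/4)/4
Substitute x = B_t and multiply the f'' term by 1/2:
  drift     = (1/2) * (-3*sin(3*x/4)/4) evaluated at B_t = -3*sin(3*B_t/4)/8
  diffusion = (cos(3*x/4)) evaluated at B_t = cos(3*B_t/4)
Therefore d(4*sin(3*B_t/4)/3) = (-3*sin(3*B_t/4)/8) dt + (cos(3*B_t/4)) dB_t.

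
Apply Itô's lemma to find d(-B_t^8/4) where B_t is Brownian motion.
d(-B_t^8/4) = (-7*B_t^6) dt + (-2*B_t^7) dB_t

Itô's formula for f(B_t) gives d f(B_t) = f'(B_t) dB_t + (1/2) f''(B_t) dt. Compute derivatives of f(x) = -x^8/4:
  f'(x)  = -2*x^7
  f''(x) = -14*x^6
Substitute x = B_t and multiply the f'' term by 1/2:
  drift     = (1/2) * (-14*x^6) evaluated at B_t = -7*B_t^6
  diffusion = (-2*x^7) evaluated at B_t = -2*B_t^7
Therefore d(-B_t^8/4) = (-7*B_t^6) dt + (-2*B_t^7) dB_t.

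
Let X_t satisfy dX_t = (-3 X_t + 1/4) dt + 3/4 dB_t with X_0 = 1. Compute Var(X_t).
Var(X_t) = 3/32 - 3*exp(-6*t)/32

The variance V(t) = Var(X_t) satisfies V'(t) = 2 a V(t) + c^2 with V(0) = 0 (drift coefficient is linear in X, diffusion is constant). With a = -3, c = 3/4, the solution is
  V(t) = (c^2 / (2 a)) * (exp(2 a t) - 1)
       = ((3/4)^2 / (2*(-3))) * (exp((-6) t) - 1)
       = 3/32 - 3*exp(-6*t)/32.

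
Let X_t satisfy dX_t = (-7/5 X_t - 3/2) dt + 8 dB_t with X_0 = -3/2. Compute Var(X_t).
Var(X_t) = 160/7 - 160*exp(-14*t/5)/7

The variance V(t) = Var(X_t) satisfies V'(t) = 2 a V(t) + c^2 with V(0) = 0 (drift coefficient is linear in X, diffusion is constant). With a = -7/5, c = 8, the solution is
  V(t) = (c^2 / (2 a)) * (exp(2 a t) - 1)
       = (8^2 / (2*(-7/5))) * (exp((-14/5) t) - 1)
       = 160/7 - 160*exp(-14*t/5)/7.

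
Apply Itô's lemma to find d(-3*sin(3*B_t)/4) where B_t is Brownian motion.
d(-3*sin(3*B_t)/4) = (27*sin(3*B_t)/8) dt + (-9*cos(3*B_t)/4) dB_t

Itô's formula for f(B_t) gives d f(B_t) = f'(B_t) dB_t + (1/2) f''(B_t) dt. Compute derivatives of f(x) = -3*sin(3*x)/4:
  f'(x)  = -9*cos(3*x)/4
  f''(x) = 27*sin(3*x)/4
Substitute x = B_t and multiply the f'' term by 1/2:
  drift     = (1/2) * (27*sin(3*x)/4) evaluated at B_t = 27*sin(3*B_t)/8
  diffusion = (-9*cos(3*x)/4) evaluated at B_t = -9*cos(3*B_t)/4
Therefore d(-3*sin(3*B_t)/4) = (27*sin(3*B_t)/8) dt + (-9*cos(3*B_t)/4) dB_t.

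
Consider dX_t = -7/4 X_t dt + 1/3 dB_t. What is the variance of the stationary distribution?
lim Var(X_t) = 2/63

The OU SDE dX = -theta X dt + sigma dB admits the integrating factor exp(theta t): d(exp(theta t) X_t) = sigma exp(theta t) dB_t. Integrating from 0 to t gives X_t = x_0 * exp(-theta t) + sigma * int_0^t exp(-theta (t-s)) dB_s for any initial x_0. The Itô integral has variance (by the Itô isometry) sigma^2 * int_0^t exp(-2 theta (t - s)) ds = sigma^2 * (1 - exp(-2 theta t)) / (2 theta), independent of x_0.
With theta = 7/4, sigma = 1/3:
  Var(X_t) = (1/3)^2 * (1 - exp(-2*7/4 t)) / (2 * 7/4) = 2/63 - 2*exp(-7*t/2)/63.
As t -> infinity, exp(-2*7/4 t) -> 0, so the stationary variance is sigma^2 / (2 theta) = 2/63.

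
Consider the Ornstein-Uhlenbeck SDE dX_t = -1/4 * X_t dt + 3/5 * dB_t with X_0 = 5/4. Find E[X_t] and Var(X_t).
E[X_t] = 5*exp(-t/4)/4; Var(X_t) = 18/25 - 18*exp(-t/2)/25

The OU SDE dX = -theta X dt + sigma dB admits the integrating factor exp(theta t): d(exp(theta t) X_t) = sigma exp(theta t) dB_t. Integrating from 0 to t:
  X_t = x_0 * exp(-theta t) + sigma * int_0^t exp(-theta (t-s)) dB_s.
The Itô integral has mean 0 and (by the Itô isometry) variance sigma^2 * int_0^t exp(-2 theta (t - s)) ds = sigma^2 * (1 - exp(-2 theta t)) / (2 theta).
With theta = 1/4, sigma = 3/5, x_0 = 5/4:
  E[X_t] = 5/4 * exp(-1/4 t) = 5*exp(-t/4)/4
  Var(X_t) = (3/5)^2 * (1 - exp(-2*1/4 t)) / (2 * 1/4) = 18/25 - 18*exp(-t/2)/25.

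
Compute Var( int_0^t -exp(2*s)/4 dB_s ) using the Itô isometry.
Var = exp(4*t)/64 - 1/64

The Itô integral of a deterministic integrand f(s) has mean 0 because each increment f(s) * (B_{s+ds} - B_s) has mean 0. By the Itô isometry:
  Var( int_0^t f(s) dB_s ) = E[ (int_0^t f(s) dB_s)^2 ] = int_0^t f(s)^2 ds.
Here f(s) = -exp(2*s)/4, so f(s)^2 = exp(4*s)/16. Integrate:
  int_0^t (exp(4*s)/16) ds = exp(4*t)/64 - 1/64.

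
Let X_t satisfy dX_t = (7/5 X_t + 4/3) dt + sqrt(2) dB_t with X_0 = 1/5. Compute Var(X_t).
Var(X_t) = 5*exp(14*t/5)/7 - 5/7

The variance V(t) = Var(X_t) satisfies V'(t) = 2 a V(t) + c^2 with V(0) = 0 (drift coefficient is linear in X, diffusion is constant). With a = 7/5, c = sqrt(2), the solution is
  V(t) = (c^2 / (2 a)) * (exp(2 a t) - 1)
       = (sqrt(2)^2 / (2*(7/5))) * (exp((14/5) t) - 1)
       = 5*exp(14*t/5)/7 - 5/7.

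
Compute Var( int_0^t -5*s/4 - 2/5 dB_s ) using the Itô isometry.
Var = t*(625*t^2 + 600*t + 192)/1200

The Itô integral of a deterministic integrand f(s) has mean 0 because each increment f(s) * (B_{s+ds} - B_s) has mean 0. By the Itô isometry:
  Var( int_0^t f(s) dB_s ) = E[ (int_0^t f(s) dB_s)^2 ] = int_0^t f(s)^2 ds.
Here f(s) = -5*s/4 - 2/5, so f(s)^2 = (25*s + 8)^2/400. Integrate:
  int_0^t ((25*s + 8)^2/400) ds = t*(625*t^2 + 600*t + 192)/1200.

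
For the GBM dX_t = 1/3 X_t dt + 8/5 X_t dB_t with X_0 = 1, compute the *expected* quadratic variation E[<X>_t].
E[<X>_t] = 96*exp(242*t/75)/121 - 96/121

<X>_t = int_0^t ((8/5) * X_s)^2 ds. Taking expectation inside the integral: E[<X>_t] = (8/5)^2 * int_0^t E[X_s^2] ds. For GBM, E[X_s^2] = x_0^2 * exp((2 mu + sigma^2) s). Integrating:
  E[<X>_t] = (8/5)^2 * 1^2 * (exp((2*(1/3) + (8/5)^2) t) - 1) / (2*(1/3) + (8/5)^2)
           = (8/5)^2 * 1^2 * (exp((242/75) t) - 1) / (242/75) = 96*exp(242*t/75)/121 - 96/121.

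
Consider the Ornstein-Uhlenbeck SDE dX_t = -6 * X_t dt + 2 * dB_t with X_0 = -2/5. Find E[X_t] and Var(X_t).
E[X_t] = -2*exp(-6*t)/5; Var(X_t) = 1/3 - exp(-12*t)/3

The OU SDE dX = -theta X dt + sigma dB admits the integrating factor exp(theta t): d(exp(theta t) X_t) = sigma exp(theta t) dB_t. Integrating from 0 to t:
  X_t = x_0 * exp(-theta t) + sigma * int_0^t exp(-theta (t-s)) dB_s.
The Itô integral has mean 0 and (by the Itô isometry) variance sigma^2 * int_0^t exp(-2 theta (t - s)) ds = sigma^2 * (1 - exp(-2 theta t)) / (2 theta).
With theta = 6, sigma = 2, x_0 = -2/5:
  E[X_t] = -2/5 * exp(-6 t) = -2*exp(-6*t)/5
  Var(X_t) = (2)^2 * (1 - exp(-2*6 t)) / (2 * 6) = 1/3 - exp(-12*t)/3.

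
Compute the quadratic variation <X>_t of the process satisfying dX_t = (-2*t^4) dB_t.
<X>_t = 4*t^9/9

For an Itô process dX_t = a(t) dt + b(t) dB_t, the quadratic variation is <X>_t = int_0^t b(s)^2 ds (the drift term does not contribute). Here b(s) = -2*s^4, so
  b(s)^2 = 4*s^8.
Integrating from 0 to t:
  <X>_t = int_0^t (4*s^8) ds = 4*t^9/9.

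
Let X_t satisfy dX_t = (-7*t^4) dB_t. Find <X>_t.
<X>_t = 49*t^9/9

For an Itô process dX_t = a(t) dt + b(t) dB_t, the quadratic variation is <X>_t = int_0^t b(s)^2 ds (the drift term does not contribute). Here b(s) = -7*s^4, so
  b(s)^2 = 49*s^8.
Integrating from 0 to t:
  <X>_t = int_0^t (49*s^8) ds = 49*t^9/9.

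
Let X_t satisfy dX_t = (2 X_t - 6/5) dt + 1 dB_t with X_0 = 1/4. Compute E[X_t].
E[X_t] = 3/5 - 7*exp(2*t)/20

Taking expectations and using E[dB_t] = 0, the mean m(t) = E[X_t] satisfies the ODE m'(t) = a m(t) + b with m(0) = x_0. With a = 2, b = -6/5, x_0 = 1/4, the solution is
  m(t) = x_0 * exp(a t) + (b/a) * (exp(a t) - 1)
       = (1/4) * exp(2 t) + ((-6/5)/2) * (exp(2 t) - 1)
       = 3/5 - 7*exp(2*t)/20.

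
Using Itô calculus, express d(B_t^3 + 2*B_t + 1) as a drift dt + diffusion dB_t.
d(B_t^3 + 2*B_t + 1) = (3*B_t) dt + (3*B_t^2 + 2) dB_t

Itô's formula for f(B_t) gives d f(B_t) = f'(B_t) dB_t + (1/2) f''(B_t) dt. Compute derivatives of f(x) = x^3 + 2*x + 1:
  f'(x)  = 3*x^2 + 2
  f''(x) = 6*x
Substitute x = B_t and multiply the f'' term by 1/2:
  drift     = (1/2) * (6*x) evaluated at B_t = 3*B_t
  diffusion = (3*x^2 + 2) evaluated at B_t = 3*B_t^2 + 2
Therefore d(B_t^3 + 2*B_t + 1) = (3*B_t) dt + (3*B_t^2 + 2) dB_t.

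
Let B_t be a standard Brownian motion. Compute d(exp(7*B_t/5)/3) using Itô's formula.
d(exp(7*B_t/5)/3) = (49*exp(7*B_t/5)/150) dt + (7*exp(7*B_t/5)/15) dB_t

Itô's formula for f(B_t) gives d f(B_t) = f'(B_t) dB_t + (1/2) f''(B_t) dt. Compute derivatives of f(x) = exp(7*x/5)/3:
  f'(x)  = 7*exp(7*x/5)/15
  f''(x) = 49*exp(7*x/5)/75
Substitute x = B_t and multiply the f'' term by 1/2:
  drift     = (1/2) * (49*exp(7*x/5)/75) evaluated at B_t = 49*exp(7*B_t/5)/150
  diffusion = (7*exp(7*x/5)/15) evaluated at B_t = 7*exp(7*B_t/5)/15
Therefore d(exp(7*B_t/5)/3) = (49*exp(7*B_t/5)/150) dt + (7*exp(7*B_t/5)/15) dB_t.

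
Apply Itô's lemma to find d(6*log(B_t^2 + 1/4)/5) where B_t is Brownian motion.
d(6*log(B_t^2 + 1/4)/5) = (24*(1 - 4*B_t^2)/(5*(4*B_t^2 + 1)^2)) dt + (48*B_t/(5*(4*B_t^2 + 1))) dB_t

Itô's formula for f(B_t) gives d f(B_t) = f'(B_t) dB_t + (1/2) f''(B_t) dt. Compute derivatives of f(x) = 6*log(x^2 + 1/4)/5:
  f'(x)  = 48*x/(5*(4*x^2 + 1))
  f''(x) = 48*(1 - 4*x^2)/(5*(4*x^2 + 1)^2)
Substitute x = B_t and multiply the f'' term by 1/2:
  drift     = (1/2) * (48*(1 - 4*x^2)/(5*(4*x^2 + 1)^2)) evaluated at B_t = 24*(1 - 4*B_t^2)/(5*(4*B_t^2 + 1)^2)
  diffusion = (48*x/(5*(4*x^2 + 1))) evaluated at B_t = 48*B_t/(5*(4*B_t^2 + 1))
Therefore d(6*log(B_t^2 + 1/4)/5) = (24*(1 - 4*B_t^2)/(5*(4*B_t^2 + 1)^2)) dt + (48*B_t/(5*(4*B_t^2 + 1))) dB_t.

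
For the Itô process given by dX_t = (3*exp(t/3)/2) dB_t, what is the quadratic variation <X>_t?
<X>_t = 27*exp(2*t/3)/8 - 27/8

For an Itô process dX_t = a(t) dt + b(t) dB_t, the quadratic variation is <X>_t = int_0^t b(s)^2 ds (the drift term does not contribute). Here b(s) = 3*exp(s/3)/2, so
  b(s)^2 = 9*exp(2*s/3)/4.
Integrating from 0 to t:
  <X>_t = int_0^t (9*exp(2*s/3)/4) ds = 27*exp(2*t/3)/8 - 27/8.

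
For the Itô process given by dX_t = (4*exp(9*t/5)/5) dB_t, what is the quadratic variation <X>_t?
<X>_t = 8*exp(18*t/5)/45 - 8/45

For an Itô process dX_t = a(t) dt + b(t) dB_t, the quadratic variation is <X>_t = int_0^t b(s)^2 ds (the drift term does not contribute). Here b(s) = 4*exp(9*s/5)/5, so
  b(s)^2 = 16*exp(18*s/5)/25.
Integrating from 0 to t:
  <X>_t = int_0^t (16*exp(18*s/5)/25) ds = 8*exp(18*t/5)/45 - 8/45.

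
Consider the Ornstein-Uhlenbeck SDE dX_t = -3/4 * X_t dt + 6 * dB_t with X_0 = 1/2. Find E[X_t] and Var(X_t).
E[X_t] = exp(-3*t/4)/2; Var(X_t) = 24 - 24*exp(-3*t/2)

The OU SDE dX = -theta X dt + sigma dB admits the integrating factor exp(theta t): d(exp(theta t) X_t) = sigma exp(theta t) dB_t. Integrating from 0 to t:
  X_t = x_0 * exp(-theta t) + sigma * int_0^t exp(-theta (t-s)) dB_s.
The Itô integral has mean 0 and (by the Itô isometry) variance sigma^2 * int_0^t exp(-2 theta (t - s)) ds = sigma^2 * (1 - exp(-2 theta t)) / (2 theta).
With theta = 3/4, sigma = 6, x_0 = 1/2:
  E[X_t] = 1/2 * exp(-3/4 t) = exp(-3*t/4)/2
  Var(X_t) = (6)^2 * (1 - exp(-2*3/4 t)) / (2 * 3/4) = 24 - 24*exp(-3*t/2).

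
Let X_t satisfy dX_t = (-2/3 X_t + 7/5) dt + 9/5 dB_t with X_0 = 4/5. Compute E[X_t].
E[X_t] = 21/10 - 13*exp(-2*t/3)/10

Taking expectations and using E[dB_t] = 0, the mean m(t) = E[X_t] satisfies the ODE m'(t) = a m(t) + b with m(0) = x_0. With a = -2/3, b = 7/5, x_0 = 4/5, the solution is
  m(t) = x_0 * exp(a t) + (b/a) * (exp(a t) - 1)
       = (4/5) * exp((-2/3) t) + ((7/5)/(-2/3)) * (exp((-2/3) t) - 1)
       = 21/10 - 13*exp(-2*t/3)/10.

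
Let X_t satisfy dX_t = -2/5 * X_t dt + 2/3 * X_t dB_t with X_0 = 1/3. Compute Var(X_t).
Var(X_t) = (exp(4*t/9) - 1)*exp(-4*t/5)/9

For GBM dX = mu X dt + sigma X dB with X_0 = x_0, apply Itô to Y = log X: dY = (mu - sigma^2/2) dt + sigma dB, so Y_t = log(x_0) + (mu - sigma^2/2) t + sigma B_t and hence X_t = x_0 * exp((mu - sigma^2/2) t + sigma B_t).
With mu = -2/5, sigma = 2/3, x_0 = 1/3, this gives:
  X_t = 1/3 * exp((-28/45) * t + (2/3) * B_t).
Since sigma*B_t ~ Normal(0, sigma^2 t), E[exp(sigma*B_t)] = exp(sigma^2 t / 2); so E[X_t] = x_0 * exp((mu - sigma^2/2) t) * exp(sigma^2 t / 2) = x_0 * exp(mu t) = exp(-2*t/5)/3.
Var(X_t) = E[X_t^2] - (E[X_t])^2 = x_0^2 * exp(2 mu t) * (exp(sigma^2 t) - 1) = (exp(4*t/9) - 1)*exp(-4*t/5)/9.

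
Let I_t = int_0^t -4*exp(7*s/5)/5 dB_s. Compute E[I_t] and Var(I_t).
E[I_t] = 0; Var(I_t) = 8*exp(14*t/5)/35 - 8/35

The Itô integral of a deterministic integrand f(s) has mean 0 because each increment f(s) * (B_{s+ds} - B_s) has mean 0. By the Itô isometry:
  Var( int_0^t f(s) dB_s ) = E[ (int_0^t f(s) dB_s)^2 ] = int_0^t f(s)^2 ds.
Here f(s) = -4*exp(7*s/5)/5, so f(s)^2 = 16*exp(14*s/5)/25. Integrate:
  int_0^t (16*exp(14*s/5)/25) ds = 8*exp(14*t/5)/35 - 8/35.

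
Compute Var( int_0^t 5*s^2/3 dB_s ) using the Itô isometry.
Var = 5*t^5/9

The Itô integral of a deterministic integrand f(s) has mean 0 because each increment f(s) * (B_{s+ds} - B_s) has mean 0. By the Itô isometry:
  Var( int_0^t f(s) dB_s ) = E[ (int_0^t f(s) dB_s)^2 ] = int_0^t f(s)^2 ds.
Here f(s) = 5*s^2/3, so f(s)^2 = 25*s^4/9. Integrate:
  int_0^t (25*s^4/9) ds = 5*t^5/9.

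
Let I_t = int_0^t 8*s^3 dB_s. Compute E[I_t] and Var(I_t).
E[I_t] = 0; Var(I_t) = 64*t^7/7

The Itô integral of a deterministic integrand f(s) has mean 0 because each increment f(s) * (B_{s+ds} - B_s) has mean 0. By the Itô isometry:
  Var( int_0^t f(s) dB_s ) = E[ (int_0^t f(s) dB_s)^2 ] = int_0^t f(s)^2 ds.
Here f(s) = 8*s^3, so f(s)^2 = 64*s^6. Integrate:
  int_0^t (64*s^6) ds = 64*t^7/7.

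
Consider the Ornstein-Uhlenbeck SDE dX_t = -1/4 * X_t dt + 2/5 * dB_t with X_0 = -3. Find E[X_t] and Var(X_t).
E[X_t] = -3*exp(-t/4); Var(X_t) = 8/25 - 8*exp(-t/2)/25

The OU SDE dX = -theta X dt + sigma dB admits the integrating factor exp(theta t): d(exp(theta t) X_t) = sigma exp(theta t) dB_t. Integrating from 0 to t:
  X_t = x_0 * exp(-theta t) + sigma * int_0^t exp(-theta (t-s)) dB_s.
The Itô integral has mean 0 and (by the Itô isometry) variance sigma^2 * int_0^t exp(-2 theta (t - s)) ds = sigma^2 * (1 - exp(-2 theta t)) / (2 theta).
With theta = 1/4, sigma = 2/5, x_0 = -3:
  E[X_t] = -3 * exp(-1/4 t) = -3*exp(-t/4)
  Var(X_t) = (2/5)^2 * (1 - exp(-2*1/4 t)) / (2 * 1/4) = 8/25 - 8*exp(-t/2)/25.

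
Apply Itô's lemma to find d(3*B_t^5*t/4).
d(3*B_t^5*t/4) = (3*B_t^3*(B_t^2 + 10*t)/4) dt + (15*B_t^4*t/4) dB_t

Itô's formula for f(t, x): d f(t, B_t) = (f_t + (1/2) f_xx) dt + f_x dB_t. Compute partials of f(t, x) = 3*t*x^5/4:
  f_t(t,x)  = 3*x^5/4
  f_x(t,x)  = 15*t*x^4/4
  f_xx(t,x) = 15*t*x^3
Assemble drift = f_t + (1/2) f_xx = 3*x^3*(10*t + x^2)/4 and diffusion = f_x = 15*t*x^4/4. Substituting x = B_t:
  d(3*B_t^5*t/4) = (3*B_t^3*(B_t^2 + 10*t)/4) dt + (15*B_t^4*t/4) dB_t.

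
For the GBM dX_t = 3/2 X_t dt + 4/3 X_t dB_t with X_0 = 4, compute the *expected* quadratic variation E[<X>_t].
E[<X>_t] = 256*exp(43*t/9)/43 - 256/43

<X>_t = int_0^t ((4/3) * X_s)^2 ds. Taking expectation inside the integral: E[<X>_t] = (4/3)^2 * int_0^t E[X_s^2] ds. For GBM, E[X_s^2] = x_0^2 * exp((2 mu + sigma^2) s). Integrating:
  E[<X>_t] = (4/3)^2 * 4^2 * (exp((2*(3/2) + (4/3)^2) t) - 1) / (2*(3/2) + (4/3)^2)
           = (4/3)^2 * 4^2 * (exp((43/9) t) - 1) / (43/9) = 256*exp(43*t/9)/43 - 256/43.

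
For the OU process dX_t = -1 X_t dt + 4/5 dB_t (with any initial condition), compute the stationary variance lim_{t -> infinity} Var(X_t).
lim Var(X_t) = 8/25

The OU SDE dX = -theta X dt + sigma dB admits the integrating factor exp(theta t): d(exp(theta t) X_t) = sigma exp(theta t) dB_t. Integrating from 0 to t gives X_t = x_0 * exp(-theta t) + sigma * int_0^t exp(-theta (t-s)) dB_s for any initial x_0. The Itô integral has variance (by the Itô isometry) sigma^2 * int_0^t exp(-2 theta (t - s)) ds = sigma^2 * (1 - exp(-2 theta t)) / (2 theta), independent of x_0.
With theta = 1, sigma = 4/5:
  Var(X_t) = (4/5)^2 * (1 - exp(-2*1 t)) / (2 * 1) = 8/25 - 8*exp(-2*t)/25.
As t -> infinity, exp(-2*1 t) -> 0, so the stationary variance is sigma^2 / (2 theta) = 8/25.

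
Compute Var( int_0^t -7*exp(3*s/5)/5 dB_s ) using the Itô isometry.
Var = 49*exp(6*t/5)/30 - 49/30

The Itô integral of a deterministic integrand f(s) has mean 0 because each increment f(s) * (B_{s+ds} - B_s) has mean 0. By the Itô isometry:
  Var( int_0^t f(s) dB_s ) = E[ (int_0^t f(s) dB_s)^2 ] = int_0^t f(s)^2 ds.
Here f(s) = -7*exp(3*s/5)/5, so f(s)^2 = 49*exp(6*s/5)/25. Integrate:
  int_0^t (49*exp(6*s/5)/25) ds = 49*exp(6*t/5)/30 - 49/30.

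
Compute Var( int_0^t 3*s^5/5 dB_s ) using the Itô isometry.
Var = 9*t^11/275

The Itô integral of a deterministic integrand f(s) has mean 0 because each increment f(s) * (B_{s+ds} - B_s) has mean 0. By the Itô isometry:
  Var( int_0^t f(s) dB_s ) = E[ (int_0^t f(s) dB_s)^2 ] = int_0^t f(s)^2 ds.
Here f(s) = 3*s^5/5, so f(s)^2 = 9*s^10/25. Integrate:
  int_0^t (9*s^10/25) ds = 9*t^11/275.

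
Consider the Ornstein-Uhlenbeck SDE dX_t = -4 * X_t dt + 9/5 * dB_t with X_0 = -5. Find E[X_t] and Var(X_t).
E[X_t] = -5*exp(-4*t); Var(X_t) = 81/200 - 81*exp(-8*t)/200

The OU SDE dX = -theta X dt + sigma dB admits the integrating factor exp(theta t): d(exp(theta t) X_t) = sigma exp(theta t) dB_t. Integrating from 0 to t:
  X_t = x_0 * exp(-theta t) + sigma * int_0^t exp(-theta (t-s)) dB_s.
The Itô integral has mean 0 and (by the Itô isometry) variance sigma^2 * int_0^t exp(-2 theta (t - s)) ds = sigma^2 * (1 - exp(-2 theta t)) / (2 theta).
With theta = 4, sigma = 9/5, x_0 = -5:
  E[X_t] = -5 * exp(-4 t) = -5*exp(-4*t)
  Var(X_t) = (9/5)^2 * (1 - exp(-2*4 t)) / (2 * 4) = 81/200 - 81*exp(-8*t)/200.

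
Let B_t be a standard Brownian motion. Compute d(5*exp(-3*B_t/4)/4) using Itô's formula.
d(5*exp(-3*B_t/4)/4) = (45*exp(-3*B_t/4)/128) dt + (-15*exp(-3*B_t/4)/16) dB_t

Itô's formula for f(B_t) gives d f(B_t) = f'(B_t) dB_t + (1/2) f''(B_t) dt. Compute derivatives of f(x) = 5*exp(-3*x/4)/4:
  f'(x)  = -15*exp(-3*x/4)/16
  f''(x) = 45*exp(-3*x/4)/64
Substitute x = B_t and multiply the f'' term by 1/2:
  drift     = (1/2) * (45*exp(-3*x/4)/64) evaluated at B_t = 45*exp(-3*B_t/4)/128
  diffusion = (-15*exp(-3*x/4)/16) evaluated at B_t = -15*exp(-3*B_t/4)/16
Therefore d(5*exp(-3*B_t/4)/4) = (45*exp(-3*B_t/4)/128) dt + (-15*exp(-3*B_t/4)/16) dB_t.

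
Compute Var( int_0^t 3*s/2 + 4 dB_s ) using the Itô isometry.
Var = t*(3*t^2 + 24*t + 64)/4

The Itô integral of a deterministic integrand f(s) has mean 0 because each increment f(s) * (B_{s+ds} - B_s) has mean 0. By the Itô isometry:
  Var( int_0^t f(s) dB_s ) = E[ (int_0^t f(s) dB_s)^2 ] = int_0^t f(s)^2 ds.
Here f(s) = 3*s/2 + 4, so f(s)^2 = (3*s + 8)^2/4. Integrate:
  int_0^t ((3*s + 8)^2/4) ds = t*(3*t^2 + 24*t + 64)/4.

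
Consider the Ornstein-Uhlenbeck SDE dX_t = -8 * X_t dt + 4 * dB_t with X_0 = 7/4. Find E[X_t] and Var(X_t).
E[X_t] = 7*exp(-8*t)/4; Var(X_t) = 1 - exp(-16*t)

The OU SDE dX = -theta X dt + sigma dB admits the integrating factor exp(theta t): d(exp(theta t) X_t) = sigma exp(theta t) dB_t. Integrating from 0 to t:
  X_t = x_0 * exp(-theta t) + sigma * int_0^t exp(-theta (t-s)) dB_s.
The Itô integral has mean 0 and (by the Itô isometry) variance sigma^2 * int_0^t exp(-2 theta (t - s)) ds = sigma^2 * (1 - exp(-2 theta t)) / (2 theta).
With theta = 8, sigma = 4, x_0 = 7/4:
  E[X_t] = 7/4 * exp(-8 t) = 7*exp(-8*t)/4
  Var(X_t) = (4)^2 * (1 - exp(-2*8 t)) / (2 * 8) = 1 - exp(-16*t).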